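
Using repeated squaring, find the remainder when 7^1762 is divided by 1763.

7^1 ≡ 7 (mod 1763)
7^2 ≡ 7^2 = 49 ≡ 49 (mod 1763)
7^4 ≡ 49^2 = 2401 ≡ 638 (mod 1763)
7^8 ≡ 638^2 = 407044 ≡ 1554 (mod 1763)
7^16 ≡ 1554^2 = 2414916 ≡ 1369 (mod 1763)
7^32 ≡ 1369^2 = 1874161 ≡ 92 (mod 1763)
7^64 ≡ 92^2 = 8464 ≡ 1412 (mod 1763)
7^128 ≡ 1412^2 = 1993744 ≡ 1554 (mod 1763)
7^256 ≡ 1554^2 = 2414916 ≡ 1369 (mod 1763)
7^512 ≡ 1369^2 = 1874161 ≡ 92 (mod 1763)
7^1024 ≡ 92^2 = 8464 ≡ 1412 (mod 1763)
1762 = 1024 + 512 + 128 + 64 + 32 + 2 in binary powers of 2.
So 7^1762 ≡ 1412 · 92 · 1554 · 1412 · 92 · 49 ≡ 1197 (mod 1763).
Since 1197 ≠ 1, base 7 is a Fermat witness: 1763 is composite.

1197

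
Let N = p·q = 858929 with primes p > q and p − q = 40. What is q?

Since p = q + 40, we have 858929 = q(q + 40), so q² + 40q − 858929 = 0.
Discriminant: 40² + 4·858929 = 1600 + 3435716 = 3437316; √3437316 = 1854.
q = (−40 + 1854)/2 = 907, and p = q + 40 = 947.
Check: 907 · 947 = 858929.

907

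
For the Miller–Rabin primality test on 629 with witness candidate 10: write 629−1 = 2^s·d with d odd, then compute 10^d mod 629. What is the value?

232

629 − 1 = 628 = 2^2 · 157, so d = 157.
10^1 ≡ 10 (mod 629)
10^2 ≡ 10^2 = 100 ≡ 100 (mod 629)
10^4 ≡ 100^2 = 10000 ≡ 565 (mod 629)
10^8 ≡ 565^2 = 319225 ≡ 322 (mod 629)
10^16 ≡ 322^2 = 103684 ≡ 528 (mod 629)
10^32 ≡ 528^2 = 278784 ≡ 137 (mod 629)
10^64 ≡ 137^2 = 18769 ≡ 528 (mod 629)
10^128 ≡ 528^2 = 278784 ≡ 137 (mod 629)
157 = 128 + 16 + 8 + 4 + 1 in binary powers of 2.
So 10^157 ≡ 137 · 528 · 322 · 565 · 10 ≡ 232 (mod 629).
Squaring chain: 232 → 359; never reaches −1, so base 10 is a Miller–Rabin witness that 629 is composite.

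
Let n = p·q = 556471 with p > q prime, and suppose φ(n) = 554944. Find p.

929

φ(n) = (p−1)(q−1) = n − (p+q) + 1, so p + q = 556471 − 554944 + 1 = 1528.
p and q are the roots of t² − 1528t + 556471 = 0.
Discriminant: 1528² − 4·556471 = 2334784 − 2225884 = 108900; √108900 = 330.
q = (1528 − 330)/2 = 599, p = (1528 + 330)/2 = 929.
Check: 599 · 929 = 556471.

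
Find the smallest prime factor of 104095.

104095 is odd.
Digit sum 19, not divisible by 3.
Ends in 5: divisible by 5.

5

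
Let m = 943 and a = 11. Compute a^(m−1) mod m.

11^1 ≡ 11 (mod 943)
11^2 ≡ 11^2 = 121 ≡ 121 (mod 943)
11^4 ≡ 121^2 = 14641 ≡ 496 (mod 943)
11^8 ≡ 496^2 = 246016 ≡ 836 (mod 943)
11^16 ≡ 836^2 = 698896 ≡ 133 (mod 943)
11^32 ≡ 133^2 = 17689 ≡ 715 (mod 943)
11^64 ≡ 715^2 = 511225 ≡ 119 (mod 943)
11^128 ≡ 119^2 = 14161 ≡ 16 (mod 943)
11^256 ≡ 16^2 = 256 ≡ 256 (mod 943)
11^512 ≡ 256^2 = 65536 ≡ 469 (mod 943)
942 = 512 + 256 + 128 + 32 + 8 + 4 + 2 in binary powers of 2.
So 11^942 ≡ 469 · 256 · 16 · 715 · 836 · 496 · 121 ≡ 453 (mod 943).
Since 453 ≠ 1, base 11 is a Fermat witness: 943 is composite.

453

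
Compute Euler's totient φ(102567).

67640

Factor: 102567 = 3 · 179 · 191.
φ(102567) = (3−1) · (179−1) · (191−1) = 2 · 178 · 190 = 67640.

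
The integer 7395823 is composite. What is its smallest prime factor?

7395823 is odd.
Digit sum 37, not divisible by 3.
Ends in 3: not divisible by 5.
7: 7395823 = 7·1056546 + 1
11: 7395823 = 11·672347 + 6
13: 7395823 = 13·568909 + 6
17: 7395823 = 17·435048 + 7
19: 7395823 = 19·389253 + 16
23: 7395823 = 23·321557 + 12
29: 7395823 = 29·255028 + 11
31: 7395823 = 31·238574 + 29
37: 7395823 = 37·199887 + 4
41: 7395823 = 41·180385 + 38
43: 7395823 = 43·171995 + 38
47: 7395823 = 47·157357 + 44
53: 7395823 = 53·139543 + 44
59: 7395823 = 59·125352 + 55
61: 7395823 = 61·121243

61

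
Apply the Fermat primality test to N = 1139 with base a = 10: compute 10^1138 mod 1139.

10^1 ≡ 10 (mod 1139)
10^2 ≡ 10^2 = 100 ≡ 100 (mod 1139)
10^4 ≡ 100^2 = 10000 ≡ 888 (mod 1139)
10^8 ≡ 888^2 = 788544 ≡ 356 (mod 1139)
10^16 ≡ 356^2 = 126736 ≡ 307 (mod 1139)
10^32 ≡ 307^2 = 94249 ≡ 851 (mod 1139)
10^64 ≡ 851^2 = 724201 ≡ 936 (mod 1139)
10^128 ≡ 936^2 = 876096 ≡ 205 (mod 1139)
10^256 ≡ 205^2 = 42025 ≡ 1021 (mod 1139)
10^512 ≡ 1021^2 = 1042441 ≡ 256 (mod 1139)
10^1024 ≡ 256^2 = 65536 ≡ 613 (mod 1139)
1138 = 1024 + 64 + 32 + 16 + 2 in binary powers of 2.
So 10^1138 ≡ 613 · 936 · 851 · 307 · 100 ≡ 508 (mod 1139).
Since 508 ≠ 1, base 10 is a Fermat witness: 1139 is composite.

508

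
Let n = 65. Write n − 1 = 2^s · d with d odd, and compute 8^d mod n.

65 − 1 = 64 = 2^6 · 1, so d = 1.
8^1 ≡ 8 (mod 65)
1 = 1 in binary powers of 2.
So 8^1 ≡ 8 ≡ 8 (mod 65).
Squaring chain: 8 → 64 → 1 → 1 → 1 → 1; reaches −1, so base 8 does not prove 65 composite.

8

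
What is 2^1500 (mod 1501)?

2^1 ≡ 2 (mod 1501)
2^2 ≡ 2^2 = 4 ≡ 4 (mod 1501)
2^4 ≡ 4^2 = 16 ≡ 16 (mod 1501)
2^8 ≡ 16^2 = 256 ≡ 256 (mod 1501)
2^16 ≡ 256^2 = 65536 ≡ 993 (mod 1501)
2^32 ≡ 993^2 = 986049 ≡ 1393 (mod 1501)
2^64 ≡ 1393^2 = 1940449 ≡ 1157 (mod 1501)
2^128 ≡ 1157^2 = 1338649 ≡ 1258 (mod 1501)
2^256 ≡ 1258^2 = 1582564 ≡ 510 (mod 1501)
2^512 ≡ 510^2 = 260100 ≡ 427 (mod 1501)
2^1024 ≡ 427^2 = 182329 ≡ 708 (mod 1501)
1500 = 1024 + 256 + 128 + 64 + 16 + 8 + 4 in binary powers of 2.
So 2^1500 ≡ 708 · 510 · 1258 · 1157 · 993 · 256 · 16 ≡ 1128 (mod 1501).
Since 1128 ≠ 1, base 2 is a Fermat witness: 1501 is composite.

1128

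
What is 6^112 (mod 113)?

6^1 ≡ 6 (mod 113)
6^2 ≡ 6^2 = 36 ≡ 36 (mod 113)
6^4 ≡ 36^2 = 1296 ≡ 53 (mod 113)
6^8 ≡ 53^2 = 2809 ≡ 97 (mod 113)
6^16 ≡ 97^2 = 9409 ≡ 30 (mod 113)
6^32 ≡ 30^2 = 900 ≡ 109 (mod 113)
6^64 ≡ 109^2 = 11881 ≡ 16 (mod 113)
112 = 64 + 32 + 16 in binary powers of 2.
So 6^112 ≡ 16 · 109 · 30 ≡ 1 (mod 113).
Since the result is 1, base 6 gives no evidence that 113 is composite.

1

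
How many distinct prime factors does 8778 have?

5

8778 = 2 · 4389
4389 = 3 · 1463
1463 = 7 · 209
209 = 11 · 19
8778 = 2 · 3 · 7 · 11 · 19, which has 5 distinct prime factors.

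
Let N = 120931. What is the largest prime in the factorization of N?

120931 = 31 · 3901
3901 = 47 · 83
83 is prime.
So 120931 = 31 · 47 · 83; the largest prime factor is 83.

83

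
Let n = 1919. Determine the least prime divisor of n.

1919 is odd.
Digit sum 20, not divisible by 3.
Ends in 9: not divisible by 5.
7: 1919 = 7·274 + 1
11: 1919 = 11·174 + 5
13: 1919 = 13·147 + 8
17: 1919 = 17·112 + 15
19: 1919 = 19·101

19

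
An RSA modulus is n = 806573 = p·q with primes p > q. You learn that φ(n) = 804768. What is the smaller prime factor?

φ(n) = (p−1)(q−1) = n − (p+q) + 1, so p + q = 806573 − 804768 + 1 = 1806.
p and q are the roots of t² − 1806t + 806573 = 0.
Discriminant: 1806² − 4·806573 = 3261636 − 3226292 = 35344; √35344 = 188.
q = (1806 − 188)/2 = 809, p = (1806 + 188)/2 = 997.
Check: 809 · 997 = 806573.

809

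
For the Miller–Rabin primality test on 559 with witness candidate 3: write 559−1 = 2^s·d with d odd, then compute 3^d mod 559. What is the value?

131

559 − 1 = 558 = 2^1 · 279, so d = 279.
3^1 ≡ 3 (mod 559)
3^2 ≡ 3^2 = 9 ≡ 9 (mod 559)
3^4 ≡ 9^2 = 81 ≡ 81 (mod 559)
3^8 ≡ 81^2 = 6561 ≡ 412 (mod 559)
3^16 ≡ 412^2 = 169744 ≡ 367 (mod 559)
3^32 ≡ 367^2 = 134689 ≡ 529 (mod 559)
3^64 ≡ 529^2 = 279841 ≡ 341 (mod 559)
3^128 ≡ 341^2 = 116281 ≡ 9 (mod 559)
3^256 ≡ 9^2 = 81 ≡ 81 (mod 559)
279 = 256 + 16 + 4 + 2 + 1 in binary powers of 2.
So 3^279 ≡ 81 · 367 · 81 · 9 · 3 ≡ 131 (mod 559).
Squaring chain: 131; never reaches −1, so base 3 is a Miller–Rabin witness that 559 is composite.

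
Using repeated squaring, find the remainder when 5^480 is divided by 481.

5^1 ≡ 5 (mod 481)
5^2 ≡ 5^2 = 25 ≡ 25 (mod 481)
5^4 ≡ 25^2 = 625 ≡ 144 (mod 481)
5^8 ≡ 144^2 = 20736 ≡ 53 (mod 481)
5^16 ≡ 53^2 = 2809 ≡ 404 (mod 481)
5^32 ≡ 404^2 = 163216 ≡ 157 (mod 481)
5^64 ≡ 157^2 = 24649 ≡ 118 (mod 481)
5^128 ≡ 118^2 = 13924 ≡ 456 (mod 481)
5^256 ≡ 456^2 = 207936 ≡ 144 (mod 481)
480 = 256 + 128 + 64 + 32 in binary powers of 2.
So 5^480 ≡ 144 · 456 · 118 · 157 ≡ 417 (mod 481).
Since 417 ≠ 1, base 5 is a Fermat witness: 481 is composite.

417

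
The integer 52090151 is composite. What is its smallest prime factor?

52090151 is odd.
Digit sum 23, not divisible by 3.
Ends in 1: not divisible by 5.
7: 52090151 = 7·7441450 + 1
11: 52090151 = 11·4735468 + 3
13: 52090151 = 13·4006934 + 9
17: 52090151 = 17·3064126 + 9
19: 52090151 = 19·2741586 + 17
23: 52090151 = 23·2264789 + 4
29: 52090151 = 29·1796212 + 3
31: 52090151 = 31·1680327 + 14
37: 52090151 = 37·1407841 + 34
41: 52090151 = 41·1270491 + 20
43: 52090151 = 43·1211398 + 37
47: 52090151 = 47·1108301 + 4
53: 52090151 = 53·982833 + 2
59: 52090151 = 59·882883 + 54
61: 52090151 = 61·853936 + 55
67: 52090151 = 67·777464 + 63
71: 52090151 = 71·733664 + 7
73: 52090151 = 73·713563 + 52
79: 52090151 = 79·659369

79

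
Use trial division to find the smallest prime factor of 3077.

17

3077 is odd.
Digit sum 17, not divisible by 3.
Ends in 7: not divisible by 5.
7: 3077 = 7·439 + 4
11: 3077 = 11·279 + 8
13: 3077 = 13·236 + 9
17: 3077 = 17·181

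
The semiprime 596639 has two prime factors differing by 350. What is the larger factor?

Since p = q + 350, we have 596639 = q(q + 350), so q² + 350q − 596639 = 0.
Discriminant: 350² + 4·596639 = 122500 + 2386556 = 2509056; √2509056 = 1584.
q = (−350 + 1584)/2 = 617, and p = q + 350 = 967.
Check: 617 · 967 = 596639.

967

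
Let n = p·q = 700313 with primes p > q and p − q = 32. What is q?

821

Since p = q + 32, we have 700313 = q(q + 32), so q² + 32q − 700313 = 0.
Discriminant: 32² + 4·700313 = 1024 + 2801252 = 2802276; √2802276 = 1674.
q = (−32 + 1674)/2 = 821, and p = q + 32 = 853.
Check: 821 · 853 = 700313.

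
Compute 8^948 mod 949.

1

8^1 ≡ 8 (mod 949)
8^2 ≡ 8^2 = 64 ≡ 64 (mod 949)
8^4 ≡ 64^2 = 4096 ≡ 300 (mod 949)
8^8 ≡ 300^2 = 90000 ≡ 794 (mod 949)
8^16 ≡ 794^2 = 630436 ≡ 300 (mod 949)
8^32 ≡ 300^2 = 90000 ≡ 794 (mod 949)
8^64 ≡ 794^2 = 630436 ≡ 300 (mod 949)
8^128 ≡ 300^2 = 90000 ≡ 794 (mod 949)
8^256 ≡ 794^2 = 630436 ≡ 300 (mod 949)
8^512 ≡ 300^2 = 90000 ≡ 794 (mod 949)
948 = 512 + 256 + 128 + 32 + 16 + 4 in binary powers of 2.
So 8^948 ≡ 794 · 300 · 794 · 794 · 300 · 300 ≡ 1 (mod 949).
Since the result is 1, base 8 gives no evidence that 949 is composite.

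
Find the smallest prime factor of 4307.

4307 is odd.
Digit sum 14, not divisible by 3.
Ends in 7: not divisible by 5.
7: 4307 = 7·615 + 2
11: 4307 = 11·391 + 6
13: 4307 = 13·331 + 4
17: 4307 = 17·253 + 6
19: 4307 = 19·226 + 13
23: 4307 = 23·187 + 6
29: 4307 = 29·148 + 15
31: 4307 = 31·138 + 29
37: 4307 = 37·116 + 15
41: 4307 = 41·105 + 2
43: 4307 = 43·100 + 7
47: 4307 = 47·91 + 30
53: 4307 = 53·81 + 14
59: 4307 = 59·73

59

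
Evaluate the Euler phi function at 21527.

Factor: 21527 = 11 · 19 · 103.
φ(21527) = (11−1) · (19−1) · (103−1) = 10 · 18 · 102 = 18360.

18360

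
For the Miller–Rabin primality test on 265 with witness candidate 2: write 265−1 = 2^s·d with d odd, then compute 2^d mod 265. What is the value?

137

265 − 1 = 264 = 2^3 · 33, so d = 33.
2^1 ≡ 2 (mod 265)
2^2 ≡ 2^2 = 4 ≡ 4 (mod 265)
2^4 ≡ 4^2 = 16 ≡ 16 (mod 265)
2^8 ≡ 16^2 = 256 ≡ 256 (mod 265)
2^16 ≡ 256^2 = 65536 ≡ 81 (mod 265)
2^32 ≡ 81^2 = 6561 ≡ 201 (mod 265)
33 = 32 + 1 in binary powers of 2.
So 2^33 ≡ 201 · 2 ≡ 137 (mod 265).
Squaring chain: 137 → 219 → 261; never reaches −1, so base 2 is a Miller–Rabin witness that 265 is composite.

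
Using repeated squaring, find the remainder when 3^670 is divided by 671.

1

3^1 ≡ 3 (mod 671)
3^2 ≡ 3^2 = 9 ≡ 9 (mod 671)
3^4 ≡ 9^2 = 81 ≡ 81 (mod 671)
3^8 ≡ 81^2 = 6561 ≡ 522 (mod 671)
3^16 ≡ 522^2 = 272484 ≡ 58 (mod 671)
3^32 ≡ 58^2 = 3364 ≡ 9 (mod 671)
3^64 ≡ 9^2 = 81 ≡ 81 (mod 671)
3^128 ≡ 81^2 = 6561 ≡ 522 (mod 671)
3^256 ≡ 522^2 = 272484 ≡ 58 (mod 671)
3^512 ≡ 58^2 = 3364 ≡ 9 (mod 671)
670 = 512 + 128 + 16 + 8 + 4 + 2 in binary powers of 2.
So 3^670 ≡ 9 · 522 · 58 · 522 · 81 · 9 ≡ 1 (mod 671).
Since the result is 1, base 3 gives no evidence that 671 is composite.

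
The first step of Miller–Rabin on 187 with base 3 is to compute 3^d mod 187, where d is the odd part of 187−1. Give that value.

187 − 1 = 186 = 2^1 · 93, so d = 93.
3^1 ≡ 3 (mod 187)
3^2 ≡ 3^2 = 9 ≡ 9 (mod 187)
3^4 ≡ 9^2 = 81 ≡ 81 (mod 187)
3^8 ≡ 81^2 = 6561 ≡ 16 (mod 187)
3^16 ≡ 16^2 = 256 ≡ 69 (mod 187)
3^32 ≡ 69^2 = 4761 ≡ 86 (mod 187)
3^64 ≡ 86^2 = 7396 ≡ 103 (mod 187)
93 = 64 + 16 + 8 + 4 + 1 in binary powers of 2.
So 3^93 ≡ 103 · 69 · 16 · 81 · 3 ≡ 148 (mod 187).
Squaring chain: 148; never reaches −1, so base 3 is a Miller–Rabin witness that 187 is composite.

148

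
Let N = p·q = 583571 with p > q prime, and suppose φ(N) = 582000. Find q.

601

φ(n) = (p−1)(q−1) = n − (p+q) + 1, so p + q = 583571 − 582000 + 1 = 1572.
p and q are the roots of t² − 1572t + 583571 = 0.
Discriminant: 1572² − 4·583571 = 2471184 − 2334284 = 136900; √136900 = 370.
q = (1572 − 370)/2 = 601, p = (1572 + 370)/2 = 971.
Check: 601 · 971 = 583571.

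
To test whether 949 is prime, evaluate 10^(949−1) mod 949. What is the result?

729

10^1 ≡ 10 (mod 949)
10^2 ≡ 10^2 = 100 ≡ 100 (mod 949)
10^4 ≡ 100^2 = 10000 ≡ 510 (mod 949)
10^8 ≡ 510^2 = 260100 ≡ 74 (mod 949)
10^16 ≡ 74^2 = 5476 ≡ 731 (mod 949)
10^32 ≡ 731^2 = 534361 ≡ 74 (mod 949)
10^64 ≡ 74^2 = 5476 ≡ 731 (mod 949)
10^128 ≡ 731^2 = 534361 ≡ 74 (mod 949)
10^256 ≡ 74^2 = 5476 ≡ 731 (mod 949)
10^512 ≡ 731^2 = 534361 ≡ 74 (mod 949)
948 = 512 + 256 + 128 + 32 + 16 + 4 in binary powers of 2.
So 10^948 ≡ 74 · 731 · 74 · 74 · 731 · 510 ≡ 729 (mod 949).
Since 729 ≠ 1, base 10 is a Fermat witness: 949 is composite.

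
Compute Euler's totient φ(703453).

670320

Factor: 703453 = 29 · 127 · 191.
φ(703453) = (29−1) · (127−1) · (191−1) = 28 · 126 · 190 = 670320.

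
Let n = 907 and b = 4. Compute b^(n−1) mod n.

4^1 ≡ 4 (mod 907)
4^2 ≡ 4^2 = 16 ≡ 16 (mod 907)
4^4 ≡ 16^2 = 256 ≡ 256 (mod 907)
4^8 ≡ 256^2 = 65536 ≡ 232 (mod 907)
4^16 ≡ 232^2 = 53824 ≡ 311 (mod 907)
4^32 ≡ 311^2 = 96721 ≡ 579 (mod 907)
4^64 ≡ 579^2 = 335241 ≡ 558 (mod 907)
4^128 ≡ 558^2 = 311364 ≡ 263 (mod 907)
4^256 ≡ 263^2 = 69169 ≡ 237 (mod 907)
4^512 ≡ 237^2 = 56169 ≡ 842 (mod 907)
906 = 512 + 256 + 128 + 8 + 2 in binary powers of 2.
So 4^906 ≡ 842 · 237 · 263 · 232 · 16 ≡ 1 (mod 907).
Since the result is 1, base 4 gives no evidence that 907 is composite.

1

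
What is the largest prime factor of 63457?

63457 = 23 · 2759
2759 = 31 · 89
89 is prime.
So 63457 = 23 · 31 · 89; the largest prime factor is 89.

89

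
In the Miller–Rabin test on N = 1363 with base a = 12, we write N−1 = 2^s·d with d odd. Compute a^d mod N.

824

1363 − 1 = 1362 = 2^1 · 681, so d = 681.
12^1 ≡ 12 (mod 1363)
12^2 ≡ 12^2 = 144 ≡ 144 (mod 1363)
12^4 ≡ 144^2 = 20736 ≡ 291 (mod 1363)
12^8 ≡ 291^2 = 84681 ≡ 175 (mod 1363)
12^16 ≡ 175^2 = 30625 ≡ 639 (mod 1363)
12^32 ≡ 639^2 = 408321 ≡ 784 (mod 1363)
12^64 ≡ 784^2 = 614656 ≡ 1306 (mod 1363)
12^128 ≡ 1306^2 = 1705636 ≡ 523 (mod 1363)
12^256 ≡ 523^2 = 273529 ≡ 929 (mod 1363)
12^512 ≡ 929^2 = 863041 ≡ 262 (mod 1363)
681 = 512 + 128 + 32 + 8 + 1 in binary powers of 2.
So 12^681 ≡ 262 · 523 · 784 · 175 · 12 ≡ 824 (mod 1363).
Squaring chain: 824; never reaches −1, so base 12 is a Miller–Rabin witness that 1363 is composite.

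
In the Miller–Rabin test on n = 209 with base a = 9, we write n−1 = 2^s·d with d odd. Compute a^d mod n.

25

209 − 1 = 208 = 2^4 · 13, so d = 13.
9^1 ≡ 9 (mod 209)
9^2 ≡ 9^2 = 81 ≡ 81 (mod 209)
9^4 ≡ 81^2 = 6561 ≡ 82 (mod 209)
9^8 ≡ 82^2 = 6724 ≡ 36 (mod 209)
13 = 8 + 4 + 1 in binary powers of 2.
So 9^13 ≡ 36 · 82 · 9 ≡ 25 (mod 209).
Squaring chain: 25 → 207 → 4 → 16; never reaches −1, so base 9 is a Miller–Rabin witness that 209 is composite.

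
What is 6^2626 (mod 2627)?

1923

6^1 ≡ 6 (mod 2627)
6^2 ≡ 6^2 = 36 ≡ 36 (mod 2627)
6^4 ≡ 36^2 = 1296 ≡ 1296 (mod 2627)
6^8 ≡ 1296^2 = 1679616 ≡ 963 (mod 2627)
6^16 ≡ 963^2 = 927369 ≡ 38 (mod 2627)
6^32 ≡ 38^2 = 1444 ≡ 1444 (mod 2627)
6^64 ≡ 1444^2 = 2085136 ≡ 1925 (mod 2627)
6^128 ≡ 1925^2 = 3705625 ≡ 1555 (mod 2627)
6^256 ≡ 1555^2 = 2418025 ≡ 1185 (mod 2627)
6^512 ≡ 1185^2 = 1404225 ≡ 1407 (mod 2627)
6^1024 ≡ 1407^2 = 1979649 ≡ 1518 (mod 2627)
6^2048 ≡ 1518^2 = 2304324 ≡ 445 (mod 2627)
2626 = 2048 + 512 + 64 + 2 in binary powers of 2.
So 6^2626 ≡ 445 · 1407 · 1925 · 36 ≡ 1923 (mod 2627).
Since 1923 ≠ 1, base 6 is a Fermat witness: 2627 is composite.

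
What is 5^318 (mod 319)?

5^1 ≡ 5 (mod 319)
5^2 ≡ 5^2 = 25 ≡ 25 (mod 319)
5^4 ≡ 25^2 = 625 ≡ 306 (mod 319)
5^8 ≡ 306^2 = 93636 ≡ 169 (mod 319)
5^16 ≡ 169^2 = 28561 ≡ 170 (mod 319)
5^32 ≡ 170^2 = 28900 ≡ 190 (mod 319)
5^64 ≡ 190^2 = 36100 ≡ 53 (mod 319)
5^128 ≡ 53^2 = 2809 ≡ 257 (mod 319)
5^256 ≡ 257^2 = 66049 ≡ 16 (mod 319)
318 = 256 + 32 + 16 + 8 + 4 + 2 in binary powers of 2.
So 5^318 ≡ 16 · 190 · 170 · 169 · 306 · 25 ≡ 136 (mod 319).
Since 136 ≠ 1, base 5 is a Fermat witness: 319 is composite.

136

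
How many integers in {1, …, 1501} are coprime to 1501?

Factor: 1501 = 19 · 79.
φ(1501) = (19−1) · (79−1) = 18 · 78 = 1404.

1404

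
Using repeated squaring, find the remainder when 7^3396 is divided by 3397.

7^1 ≡ 7 (mod 3397)
7^2 ≡ 7^2 = 49 ≡ 49 (mod 3397)
7^4 ≡ 49^2 = 2401 ≡ 2401 (mod 3397)
7^8 ≡ 2401^2 = 5764801 ≡ 92 (mod 3397)
7^16 ≡ 92^2 = 8464 ≡ 1670 (mod 3397)
7^32 ≡ 1670^2 = 2788900 ≡ 3360 (mod 3397)
7^64 ≡ 3360^2 = 11289600 ≡ 1369 (mod 3397)
7^128 ≡ 1369^2 = 1874161 ≡ 2414 (mod 3397)
7^256 ≡ 2414^2 = 5827396 ≡ 1541 (mod 3397)
7^512 ≡ 1541^2 = 2374681 ≡ 178 (mod 3397)
7^1024 ≡ 178^2 = 31684 ≡ 1111 (mod 3397)
7^2048 ≡ 1111^2 = 1234321 ≡ 1210 (mod 3397)
3396 = 2048 + 1024 + 256 + 64 + 4 in binary powers of 2.
So 7^3396 ≡ 1210 · 1111 · 1541 · 1369 · 2401 ≡ 3054 (mod 3397).
Since 3054 ≠ 1, base 7 is a Fermat witness: 3397 is composite.

3054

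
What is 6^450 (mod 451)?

155

6^1 ≡ 6 (mod 451)
6^2 ≡ 6^2 = 36 ≡ 36 (mod 451)
6^4 ≡ 36^2 = 1296 ≡ 394 (mod 451)
6^8 ≡ 394^2 = 155236 ≡ 92 (mod 451)
6^16 ≡ 92^2 = 8464 ≡ 346 (mod 451)
6^32 ≡ 346^2 = 119716 ≡ 201 (mod 451)
6^64 ≡ 201^2 = 40401 ≡ 262 (mod 451)
6^128 ≡ 262^2 = 68644 ≡ 92 (mod 451)
6^256 ≡ 92^2 = 8464 ≡ 346 (mod 451)
450 = 256 + 128 + 64 + 2 in binary powers of 2.
So 6^450 ≡ 346 · 92 · 262 · 36 ≡ 155 (mod 451).
Since 155 ≠ 1, base 6 is a Fermat witness: 451 is composite.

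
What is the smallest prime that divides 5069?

5069 is odd.
Digit sum 20, not divisible by 3.
Ends in 9: not divisible by 5.
7: 5069 = 7·724 + 1
11: 5069 = 11·460 + 9
13: 5069 = 13·389 + 12
17: 5069 = 17·298 + 3
19: 5069 = 19·266 + 15
23: 5069 = 23·220 + 9
29: 5069 = 29·174 + 23
31: 5069 = 31·163 + 16
37: 5069 = 37·137

37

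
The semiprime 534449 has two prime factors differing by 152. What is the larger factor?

811

Since p = q + 152, we have 534449 = q(q + 152), so q² + 152q − 534449 = 0.
Discriminant: 152² + 4·534449 = 23104 + 2137796 = 2160900; √2160900 = 1470.
q = (−152 + 1470)/2 = 659, and p = q + 152 = 811.
Check: 659 · 811 = 534449.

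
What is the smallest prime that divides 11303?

89

11303 is odd.
Digit sum 8, not divisible by 3.
Ends in 3: not divisible by 5.
7: 11303 = 7·1614 + 5
11: 11303 = 11·1027 + 6
13: 11303 = 13·869 + 6
17: 11303 = 17·664 + 15
19: 11303 = 19·594 + 17
23: 11303 = 23·491 + 10
29: 11303 = 29·389 + 22
31: 11303 = 31·364 + 19
37: 11303 = 37·305 + 18
41: 11303 = 41·275 + 28
43: 11303 = 43·262 + 37
47: 11303 = 47·240 + 23
53: 11303 = 53·213 + 14
59: 11303 = 59·191 + 34
61: 11303 = 61·185 + 18
67: 11303 = 67·168 + 47
71: 11303 = 71·159 + 14
73: 11303 = 73·154 + 61
79: 11303 = 79·143 + 6
83: 11303 = 83·136 + 15
89: 11303 = 89·127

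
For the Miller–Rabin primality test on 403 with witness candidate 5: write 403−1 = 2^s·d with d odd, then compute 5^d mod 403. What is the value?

187

403 − 1 = 402 = 2^1 · 201, so d = 201.
5^1 ≡ 5 (mod 403)
5^2 ≡ 5^2 = 25 ≡ 25 (mod 403)
5^4 ≡ 25^2 = 625 ≡ 222 (mod 403)
5^8 ≡ 222^2 = 49284 ≡ 118 (mod 403)
5^16 ≡ 118^2 = 13924 ≡ 222 (mod 403)
5^32 ≡ 222^2 = 49284 ≡ 118 (mod 403)
5^64 ≡ 118^2 = 13924 ≡ 222 (mod 403)
5^128 ≡ 222^2 = 49284 ≡ 118 (mod 403)
201 = 128 + 64 + 8 + 1 in binary powers of 2.
So 5^201 ≡ 118 · 222 · 118 · 5 ≡ 187 (mod 403).
Squaring chain: 187; never reaches −1, so base 5 is a Miller–Rabin witness that 403 is composite.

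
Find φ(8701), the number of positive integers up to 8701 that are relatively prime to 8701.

6720

Factor: 8701 = 7 · 11 · 113.
φ(8701) = (7−1) · (11−1) · (113−1) = 6 · 10 · 112 = 6720.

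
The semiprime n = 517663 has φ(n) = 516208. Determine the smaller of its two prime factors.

φ(n) = (p−1)(q−1) = n − (p+q) + 1, so p + q = 517663 − 516208 + 1 = 1456.
p and q are the roots of t² − 1456t + 517663 = 0.
Discriminant: 1456² − 4·517663 = 2119936 − 2070652 = 49284; √49284 = 222.
q = (1456 − 222)/2 = 617, p = (1456 + 222)/2 = 839.
Check: 617 · 839 = 517663.

617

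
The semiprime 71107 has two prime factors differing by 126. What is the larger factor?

337

Since p = q + 126, we have 71107 = q(q + 126), so q² + 126q − 71107 = 0.
Discriminant: 126² + 4·71107 = 15876 + 284428 = 300304; √300304 = 548.
q = (−126 + 548)/2 = 211, and p = q + 126 = 337.
Check: 211 · 337 = 71107.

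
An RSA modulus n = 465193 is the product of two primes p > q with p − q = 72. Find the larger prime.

719

Since p = q + 72, we have 465193 = q(q + 72), so q² + 72q − 465193 = 0.
Discriminant: 72² + 4·465193 = 5184 + 1860772 = 1865956; √1865956 = 1366.
q = (−72 + 1366)/2 = 647, and p = q + 72 = 719.
Check: 647 · 719 = 465193.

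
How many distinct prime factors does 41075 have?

41075 = 5^2 · 1643
1643 = 31 · 53
41075 = 5^2 · 31 · 53, which has 3 distinct prime factors.

3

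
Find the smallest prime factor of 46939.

46939 is odd.
Digit sum 31, not divisible by 3.
Ends in 9: not divisible by 5.
7: 46939 = 7·6705 + 4
11: 46939 = 11·4267 + 2
13: 46939 = 13·3610 + 9
17: 46939 = 17·2761 + 2
19: 46939 = 19·2470 + 9
23: 46939 = 23·2040 + 19
29: 46939 = 29·1618 + 17
31: 46939 = 31·1514 + 5
37: 46939 = 37·1268 + 23
41: 46939 = 41·1144 + 35
43: 46939 = 43·1091 + 26
47: 46939 = 47·998 + 33
53: 46939 = 53·885 + 34
59: 46939 = 59·795 + 34
61: 46939 = 61·769 + 30
67: 46939 = 67·700 + 39
71: 46939 = 71·661 + 8
73: 46939 = 73·643

73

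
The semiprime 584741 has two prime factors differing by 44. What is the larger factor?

787

Since p = q + 44, we have 584741 = q(q + 44), so q² + 44q − 584741 = 0.
Discriminant: 44² + 4·584741 = 1936 + 2338964 = 2340900; √2340900 = 1530.
q = (−44 + 1530)/2 = 743, and p = q + 44 = 787.
Check: 743 · 787 = 584741.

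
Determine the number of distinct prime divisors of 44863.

44863 = 7 · 6409
6409 = 13 · 493
493 = 17 · 29
44863 = 7 · 13 · 17 · 29, which has 4 distinct prime factors.

4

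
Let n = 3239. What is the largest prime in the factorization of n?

3239 = 41 · 79
79 is prime.
So 3239 = 41 · 79; the largest prime factor is 79.

79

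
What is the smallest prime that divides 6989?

29

6989 is odd.
Digit sum 32, not divisible by 3.
Ends in 9: not divisible by 5.
7: 6989 = 7·998 + 3
11: 6989 = 11·635 + 4
13: 6989 = 13·537 + 8
17: 6989 = 17·411 + 2
19: 6989 = 19·367 + 16
23: 6989 = 23·303 + 20
29: 6989 = 29·241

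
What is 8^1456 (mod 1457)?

1093

8^1 ≡ 8 (mod 1457)
8^2 ≡ 8^2 = 64 ≡ 64 (mod 1457)
8^4 ≡ 64^2 = 4096 ≡ 1182 (mod 1457)
8^8 ≡ 1182^2 = 1397124 ≡ 1318 (mod 1457)
8^16 ≡ 1318^2 = 1737124 ≡ 380 (mod 1457)
8^32 ≡ 380^2 = 144400 ≡ 157 (mod 1457)
8^64 ≡ 157^2 = 24649 ≡ 1337 (mod 1457)
8^128 ≡ 1337^2 = 1787569 ≡ 1287 (mod 1457)
8^256 ≡ 1287^2 = 1656369 ≡ 1217 (mod 1457)
8^512 ≡ 1217^2 = 1481089 ≡ 777 (mod 1457)
8^1024 ≡ 777^2 = 603729 ≡ 531 (mod 1457)
1456 = 1024 + 256 + 128 + 32 + 16 in binary powers of 2.
So 8^1456 ≡ 531 · 1217 · 1287 · 157 · 380 ≡ 1093 (mod 1457).
Since 1093 ≠ 1, base 8 is a Fermat witness: 1457 is composite.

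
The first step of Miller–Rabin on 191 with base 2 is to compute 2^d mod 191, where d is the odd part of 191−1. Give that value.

191 − 1 = 190 = 2^1 · 95, so d = 95.
2^1 ≡ 2 (mod 191)
2^2 ≡ 2^2 = 4 ≡ 4 (mod 191)
2^4 ≡ 4^2 = 16 ≡ 16 (mod 191)
2^8 ≡ 16^2 = 256 ≡ 65 (mod 191)
2^16 ≡ 65^2 = 4225 ≡ 23 (mod 191)
2^32 ≡ 23^2 = 529 ≡ 147 (mod 191)
2^64 ≡ 147^2 = 21609 ≡ 26 (mod 191)
95 = 64 + 16 + 8 + 4 + 2 + 1 in binary powers of 2.
So 2^95 ≡ 26 · 23 · 65 · 16 · 4 · 2 ≡ 1 (mod 191).
Since 2^d ≡ 1 (mod 191), base 2 does not prove 191 composite.

1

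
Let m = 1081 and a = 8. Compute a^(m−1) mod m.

570

8^1 ≡ 8 (mod 1081)
8^2 ≡ 8^2 = 64 ≡ 64 (mod 1081)
8^4 ≡ 64^2 = 4096 ≡ 853 (mod 1081)
8^8 ≡ 853^2 = 727609 ≡ 96 (mod 1081)
8^16 ≡ 96^2 = 9216 ≡ 568 (mod 1081)
8^32 ≡ 568^2 = 322624 ≡ 486 (mod 1081)
8^64 ≡ 486^2 = 236196 ≡ 538 (mod 1081)
8^128 ≡ 538^2 = 289444 ≡ 817 (mod 1081)
8^256 ≡ 817^2 = 667489 ≡ 512 (mod 1081)
8^512 ≡ 512^2 = 262144 ≡ 542 (mod 1081)
8^1024 ≡ 542^2 = 293764 ≡ 813 (mod 1081)
1080 = 1024 + 32 + 16 + 8 in binary powers of 2.
So 8^1080 ≡ 813 · 486 · 568 · 96 ≡ 570 (mod 1081).
Since 570 ≠ 1, base 8 is a Fermat witness: 1081 is composite.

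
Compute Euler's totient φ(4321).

4144

Factor: 4321 = 29 · 149.
φ(4321) = (29−1) · (149−1) = 28 · 148 = 4144.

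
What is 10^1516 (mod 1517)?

10^1 ≡ 10 (mod 1517)
10^2 ≡ 10^2 = 100 ≡ 100 (mod 1517)
10^4 ≡ 100^2 = 10000 ≡ 898 (mod 1517)
10^8 ≡ 898^2 = 806404 ≡ 877 (mod 1517)
10^16 ≡ 877^2 = 769129 ≡ 10 (mod 1517)
10^32 ≡ 10^2 = 100 ≡ 100 (mod 1517)
10^64 ≡ 100^2 = 10000 ≡ 898 (mod 1517)
10^128 ≡ 898^2 = 806404 ≡ 877 (mod 1517)
10^256 ≡ 877^2 = 769129 ≡ 10 (mod 1517)
10^512 ≡ 10^2 = 100 ≡ 100 (mod 1517)
10^1024 ≡ 100^2 = 10000 ≡ 898 (mod 1517)
1516 = 1024 + 256 + 128 + 64 + 32 + 8 + 4 in binary powers of 2.
So 10^1516 ≡ 898 · 10 · 877 · 898 · 100 · 877 · 898 ≡ 10 (mod 1517).
Since 10 ≠ 1, base 10 is a Fermat witness: 1517 is composite.

10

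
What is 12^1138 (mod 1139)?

12^1 ≡ 12 (mod 1139)
12^2 ≡ 12^2 = 144 ≡ 144 (mod 1139)
12^4 ≡ 144^2 = 20736 ≡ 234 (mod 1139)
12^8 ≡ 234^2 = 54756 ≡ 84 (mod 1139)
12^16 ≡ 84^2 = 7056 ≡ 222 (mod 1139)
12^32 ≡ 222^2 = 49284 ≡ 307 (mod 1139)
12^64 ≡ 307^2 = 94249 ≡ 851 (mod 1139)
12^128 ≡ 851^2 = 724201 ≡ 936 (mod 1139)
12^256 ≡ 936^2 = 876096 ≡ 205 (mod 1139)
12^512 ≡ 205^2 = 42025 ≡ 1021 (mod 1139)
12^1024 ≡ 1021^2 = 1042441 ≡ 256 (mod 1139)
1138 = 1024 + 64 + 32 + 16 + 2 in binary powers of 2.
So 12^1138 ≡ 256 · 851 · 307 · 222 · 144 ≡ 892 (mod 1139).
Since 892 ≠ 1, base 12 is a Fermat witness: 1139 is composite.

892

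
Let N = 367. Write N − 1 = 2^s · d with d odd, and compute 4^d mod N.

1

367 − 1 = 366 = 2^1 · 183, so d = 183.
4^1 ≡ 4 (mod 367)
4^2 ≡ 4^2 = 16 ≡ 16 (mod 367)
4^4 ≡ 16^2 = 256 ≡ 256 (mod 367)
4^8 ≡ 256^2 = 65536 ≡ 210 (mod 367)
4^16 ≡ 210^2 = 44100 ≡ 60 (mod 367)
4^32 ≡ 60^2 = 3600 ≡ 297 (mod 367)
4^64 ≡ 297^2 = 88209 ≡ 129 (mod 367)
4^128 ≡ 129^2 = 16641 ≡ 126 (mod 367)
183 = 128 + 32 + 16 + 4 + 2 + 1 in binary powers of 2.
So 4^183 ≡ 126 · 297 · 60 · 256 · 16 · 4 ≡ 1 (mod 367).
Since 4^d ≡ 1 (mod 367), base 4 does not prove 367 composite.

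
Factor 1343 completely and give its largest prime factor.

79

1343 = 17 · 79
79 is prime.
So 1343 = 17 · 79; the largest prime factor is 79.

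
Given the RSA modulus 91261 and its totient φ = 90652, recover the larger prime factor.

347

φ(n) = (p−1)(q−1) = n − (p+q) + 1, so p + q = 91261 − 90652 + 1 = 610.
p and q are the roots of t² − 610t + 91261 = 0.
Discriminant: 610² − 4·91261 = 372100 − 365044 = 7056; √7056 = 84.
q = (610 − 84)/2 = 263, p = (610 + 84)/2 = 347.
Check: 263 · 347 = 91261.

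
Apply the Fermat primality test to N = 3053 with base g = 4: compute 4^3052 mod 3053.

4^1 ≡ 4 (mod 3053)
4^2 ≡ 4^2 = 16 ≡ 16 (mod 3053)
4^4 ≡ 16^2 = 256 ≡ 256 (mod 3053)
4^8 ≡ 256^2 = 65536 ≡ 1423 (mod 3053)
4^16 ≡ 1423^2 = 2024929 ≡ 790 (mod 3053)
4^32 ≡ 790^2 = 624100 ≡ 1288 (mod 3053)
4^64 ≡ 1288^2 = 1658944 ≡ 1165 (mod 3053)
4^128 ≡ 1165^2 = 1357225 ≡ 1693 (mod 3053)
4^256 ≡ 1693^2 = 2866249 ≡ 2535 (mod 3053)
4^512 ≡ 2535^2 = 6426225 ≡ 2713 (mod 3053)
4^1024 ≡ 2713^2 = 7360369 ≡ 2639 (mod 3053)
4^2048 ≡ 2639^2 = 6964321 ≡ 428 (mod 3053)
3052 = 2048 + 512 + 256 + 128 + 64 + 32 + 8 + 4 in binary powers of 2.
So 4^3052 ≡ 428 · 2713 · 2535 · 1693 · 1165 · 1288 · 1423 · 256 ≡ 1119 (mod 3053).
Since 1119 ≠ 1, base 4 is a Fermat witness: 3053 is composite.

1119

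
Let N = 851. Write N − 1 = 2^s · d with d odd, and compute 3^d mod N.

851 − 1 = 850 = 2^1 · 425, so d = 425.
3^1 ≡ 3 (mod 851)
3^2 ≡ 3^2 = 9 ≡ 9 (mod 851)
3^4 ≡ 9^2 = 81 ≡ 81 (mod 851)
3^8 ≡ 81^2 = 6561 ≡ 604 (mod 851)
3^16 ≡ 604^2 = 364816 ≡ 588 (mod 851)
3^32 ≡ 588^2 = 345744 ≡ 238 (mod 851)
3^64 ≡ 238^2 = 56644 ≡ 478 (mod 851)
3^128 ≡ 478^2 = 228484 ≡ 416 (mod 851)
3^256 ≡ 416^2 = 173056 ≡ 303 (mod 851)
425 = 256 + 128 + 32 + 8 + 1 in binary powers of 2.
So 3^425 ≡ 303 · 416 · 238 · 604 · 3 ≡ 324 (mod 851).
Squaring chain: 324; never reaches −1, so base 3 is a Miller–Rabin witness that 851 is composite.

324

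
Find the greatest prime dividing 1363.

1363 = 29 · 47
47 is prime.
So 1363 = 29 · 47; the largest prime factor is 47.

47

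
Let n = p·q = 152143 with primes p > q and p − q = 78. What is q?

Since p = q + 78, we have 152143 = q(q + 78), so q² + 78q − 152143 = 0.
Discriminant: 78² + 4·152143 = 6084 + 608572 = 614656; √614656 = 784.
q = (−78 + 784)/2 = 353, and p = q + 78 = 431.
Check: 353 · 431 = 152143.

353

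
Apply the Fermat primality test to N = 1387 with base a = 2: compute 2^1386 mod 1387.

2^1 ≡ 2 (mod 1387)
2^2 ≡ 2^2 = 4 ≡ 4 (mod 1387)
2^4 ≡ 4^2 = 16 ≡ 16 (mod 1387)
2^8 ≡ 16^2 = 256 ≡ 256 (mod 1387)
2^16 ≡ 256^2 = 65536 ≡ 347 (mod 1387)
2^32 ≡ 347^2 = 120409 ≡ 1127 (mod 1387)
2^64 ≡ 1127^2 = 1270129 ≡ 1024 (mod 1387)
2^128 ≡ 1024^2 = 1048576 ≡ 4 (mod 1387)
2^256 ≡ 4^2 = 16 ≡ 16 (mod 1387)
2^512 ≡ 16^2 = 256 ≡ 256 (mod 1387)
2^1024 ≡ 256^2 = 65536 ≡ 347 (mod 1387)
1386 = 1024 + 256 + 64 + 32 + 8 + 2 in binary powers of 2.
So 2^1386 ≡ 347 · 16 · 1024 · 1127 · 256 · 4 ≡ 1 (mod 1387).
Since the result is 1, base 2 gives no evidence that 1387 is composite.

1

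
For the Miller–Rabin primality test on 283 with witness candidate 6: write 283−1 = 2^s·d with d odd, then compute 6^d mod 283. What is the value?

1

283 − 1 = 282 = 2^1 · 141, so d = 141.
6^1 ≡ 6 (mod 283)
6^2 ≡ 6^2 = 36 ≡ 36 (mod 283)
6^4 ≡ 36^2 = 1296 ≡ 164 (mod 283)
6^8 ≡ 164^2 = 26896 ≡ 11 (mod 283)
6^16 ≡ 11^2 = 121 ≡ 121 (mod 283)
6^32 ≡ 121^2 = 14641 ≡ 208 (mod 283)
6^64 ≡ 208^2 = 43264 ≡ 248 (mod 283)
6^128 ≡ 248^2 = 61504 ≡ 93 (mod 283)
141 = 128 + 8 + 4 + 1 in binary powers of 2.
So 6^141 ≡ 93 · 11 · 164 · 6 ≡ 1 (mod 283).
Since 6^d ≡ 1 (mod 283), base 6 does not prove 283 composite.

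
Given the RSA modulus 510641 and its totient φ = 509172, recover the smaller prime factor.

φ(n) = (p−1)(q−1) = n − (p+q) + 1, so p + q = 510641 − 509172 + 1 = 1470.
p and q are the roots of t² − 1470t + 510641 = 0.
Discriminant: 1470² − 4·510641 = 2160900 − 2042564 = 118336; √118336 = 344.
q = (1470 − 344)/2 = 563, p = (1470 + 344)/2 = 907.
Check: 563 · 907 = 510641.

563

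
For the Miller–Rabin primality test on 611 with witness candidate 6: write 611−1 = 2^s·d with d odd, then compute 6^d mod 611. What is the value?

314

611 − 1 = 610 = 2^1 · 305, so d = 305.
6^1 ≡ 6 (mod 611)
6^2 ≡ 6^2 = 36 ≡ 36 (mod 611)
6^4 ≡ 36^2 = 1296 ≡ 74 (mod 611)
6^8 ≡ 74^2 = 5476 ≡ 588 (mod 611)
6^16 ≡ 588^2 = 345744 ≡ 529 (mod 611)
6^32 ≡ 529^2 = 279841 ≡ 3 (mod 611)
6^64 ≡ 3^2 = 9 ≡ 9 (mod 611)
6^128 ≡ 9^2 = 81 ≡ 81 (mod 611)
6^256 ≡ 81^2 = 6561 ≡ 451 (mod 611)
305 = 256 + 32 + 16 + 1 in binary powers of 2.
So 6^305 ≡ 451 · 3 · 529 · 6 ≡ 314 (mod 611).
Squaring chain: 314; never reaches −1, so base 6 is a Miller–Rabin witness that 611 is composite.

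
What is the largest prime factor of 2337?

2337 = 3 · 779
779 = 19 · 41
41 is prime.
So 2337 = 3 · 19 · 41; the largest prime factor is 41.

41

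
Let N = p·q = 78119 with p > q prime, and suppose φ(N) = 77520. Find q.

φ(n) = (p−1)(q−1) = n − (p+q) + 1, so p + q = 78119 − 77520 + 1 = 600.
p and q are the roots of t² − 600t + 78119 = 0.
Discriminant: 600² − 4·78119 = 360000 − 312476 = 47524; √47524 = 218.
q = (600 − 218)/2 = 191, p = (600 + 218)/2 = 409.
Check: 191 · 409 = 78119.

191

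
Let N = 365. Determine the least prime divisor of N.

365 is odd.
Digit sum 14, not divisible by 3.
Ends in 5: divisible by 5.

5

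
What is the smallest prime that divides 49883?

83

49883 is odd.
Digit sum 32, not divisible by 3.
Ends in 3: not divisible by 5.
7: 49883 = 7·7126 + 1
11: 49883 = 11·4534 + 9
13: 49883 = 13·3837 + 2
17: 49883 = 17·2934 + 5
19: 49883 = 19·2625 + 8
23: 49883 = 23·2168 + 19
29: 49883 = 29·1720 + 3
31: 49883 = 31·1609 + 4
37: 49883 = 37·1348 + 7
41: 49883 = 41·1216 + 27
43: 49883 = 43·1160 + 3
47: 49883 = 47·1061 + 16
53: 49883 = 53·941 + 10
59: 49883 = 59·845 + 28
61: 49883 = 61·817 + 46
67: 49883 = 67·744 + 35
71: 49883 = 71·702 + 41
73: 49883 = 73·683 + 24
79: 49883 = 79·631 + 34
83: 49883 = 83·601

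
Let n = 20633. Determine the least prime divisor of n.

20633 is odd.
Digit sum 14, not divisible by 3.
Ends in 3: not divisible by 5.
7: 20633 = 7·2947 + 4
11: 20633 = 11·1875 + 8
13: 20633 = 13·1587 + 2
17: 20633 = 17·1213 + 12
19: 20633 = 19·1085 + 18
23: 20633 = 23·897 + 2
29: 20633 = 29·711 + 14
31: 20633 = 31·665 + 18
37: 20633 = 37·557 + 24
41: 20633 = 41·503 + 10
43: 20633 = 43·479 + 36
47: 20633 = 47·439

47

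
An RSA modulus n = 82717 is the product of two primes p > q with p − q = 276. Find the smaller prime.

Since p = q + 276, we have 82717 = q(q + 276), so q² + 276q − 82717 = 0.
Discriminant: 276² + 4·82717 = 76176 + 330868 = 407044; √407044 = 638.
q = (−276 + 638)/2 = 181, and p = q + 276 = 457.
Check: 181 · 457 = 82717.

181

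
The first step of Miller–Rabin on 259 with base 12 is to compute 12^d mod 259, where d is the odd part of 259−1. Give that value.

174

259 − 1 = 258 = 2^1 · 129, so d = 129.
12^1 ≡ 12 (mod 259)
12^2 ≡ 12^2 = 144 ≡ 144 (mod 259)
12^4 ≡ 144^2 = 20736 ≡ 16 (mod 259)
12^8 ≡ 16^2 = 256 ≡ 256 (mod 259)
12^16 ≡ 256^2 = 65536 ≡ 9 (mod 259)
12^32 ≡ 9^2 = 81 ≡ 81 (mod 259)
12^64 ≡ 81^2 = 6561 ≡ 86 (mod 259)
12^128 ≡ 86^2 = 7396 ≡ 144 (mod 259)
129 = 128 + 1 in binary powers of 2.
So 12^129 ≡ 144 · 12 ≡ 174 (mod 259).
Squaring chain: 174; never reaches −1, so base 12 is a Miller–Rabin witness that 259 is composite.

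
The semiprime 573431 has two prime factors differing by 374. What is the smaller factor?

Since p = q + 374, we have 573431 = q(q + 374), so q² + 374q − 573431 = 0.
Discriminant: 374² + 4·573431 = 139876 + 2293724 = 2433600; √2433600 = 1560.
q = (−374 + 1560)/2 = 593, and p = q + 374 = 967.
Check: 593 · 967 = 573431.

593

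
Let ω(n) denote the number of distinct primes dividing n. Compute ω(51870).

51870 = 2 · 25935
25935 = 3 · 8645
8645 = 5 · 1729
1729 = 7 · 247
247 = 13 · 19
51870 = 2 · 3 · 5 · 7 · 13 · 19, which has 6 distinct prime factors.

6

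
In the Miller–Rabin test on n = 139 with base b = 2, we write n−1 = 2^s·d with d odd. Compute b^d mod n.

139 − 1 = 138 = 2^1 · 69, so d = 69.
2^1 ≡ 2 (mod 139)
2^2 ≡ 2^2 = 4 ≡ 4 (mod 139)
2^4 ≡ 4^2 = 16 ≡ 16 (mod 139)
2^8 ≡ 16^2 = 256 ≡ 117 (mod 139)
2^16 ≡ 117^2 = 13689 ≡ 67 (mod 139)
2^32 ≡ 67^2 = 4489 ≡ 41 (mod 139)
2^64 ≡ 41^2 = 1681 ≡ 13 (mod 139)
69 = 64 + 4 + 1 in binary powers of 2.
So 2^69 ≡ 13 · 16 · 2 ≡ 138 (mod 139).
Since 2^d ≡ 138 (mod 139), base 2 does not prove 139 composite.

138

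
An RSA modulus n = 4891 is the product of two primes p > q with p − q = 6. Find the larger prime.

73

Since p = q + 6, we have 4891 = q(q + 6), so q² + 6q − 4891 = 0.
Discriminant: 6² + 4·4891 = 36 + 19564 = 19600; √19600 = 140.
q = (−6 + 140)/2 = 67, and p = q + 6 = 73.
Check: 67 · 73 = 4891.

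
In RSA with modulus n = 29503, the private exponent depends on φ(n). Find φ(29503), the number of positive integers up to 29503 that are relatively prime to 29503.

29160

Factor: 29503 = 163 · 181.
φ(29503) = (163−1) · (181−1) = 162 · 180 = 29160.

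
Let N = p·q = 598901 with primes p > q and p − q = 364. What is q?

Since p = q + 364, we have 598901 = q(q + 364), so q² + 364q − 598901 = 0.
Discriminant: 364² + 4·598901 = 132496 + 2395604 = 2528100; √2528100 = 1590.
q = (−364 + 1590)/2 = 613, and p = q + 364 = 977.
Check: 613 · 977 = 598901.

613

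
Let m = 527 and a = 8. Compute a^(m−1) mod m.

8^1 ≡ 8 (mod 527)
8^2 ≡ 8^2 = 64 ≡ 64 (mod 527)
8^4 ≡ 64^2 = 4096 ≡ 407 (mod 527)
8^8 ≡ 407^2 = 165649 ≡ 171 (mod 527)
8^16 ≡ 171^2 = 29241 ≡ 256 (mod 527)
8^32 ≡ 256^2 = 65536 ≡ 188 (mod 527)
8^64 ≡ 188^2 = 35344 ≡ 35 (mod 527)
8^128 ≡ 35^2 = 1225 ≡ 171 (mod 527)
8^256 ≡ 171^2 = 29241 ≡ 256 (mod 527)
8^512 ≡ 256^2 = 65536 ≡ 188 (mod 527)
526 = 512 + 8 + 4 + 2 in binary powers of 2.
So 8^526 ≡ 188 · 171 · 407 · 64 ≡ 225 (mod 527).
Since 225 ≠ 1, base 8 is a Fermat witness: 527 is composite.

225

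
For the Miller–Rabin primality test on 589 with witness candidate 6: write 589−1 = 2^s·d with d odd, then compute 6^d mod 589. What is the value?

589 − 1 = 588 = 2^2 · 147, so d = 147.
6^1 ≡ 6 (mod 589)
6^2 ≡ 6^2 = 36 ≡ 36 (mod 589)
6^4 ≡ 36^2 = 1296 ≡ 118 (mod 589)
6^8 ≡ 118^2 = 13924 ≡ 377 (mod 589)
6^16 ≡ 377^2 = 142129 ≡ 180 (mod 589)
6^32 ≡ 180^2 = 32400 ≡ 5 (mod 589)
6^64 ≡ 5^2 = 25 ≡ 25 (mod 589)
6^128 ≡ 25^2 = 625 ≡ 36 (mod 589)
147 = 128 + 16 + 2 + 1 in binary powers of 2.
So 6^147 ≡ 36 · 180 · 36 · 6 ≡ 216 (mod 589).
Squaring chain: 216 → 125; never reaches −1, so base 6 is a Miller–Rabin witness that 589 is composite.

216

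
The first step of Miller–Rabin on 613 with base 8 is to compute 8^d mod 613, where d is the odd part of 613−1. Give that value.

613 − 1 = 612 = 2^2 · 153, so d = 153.
8^1 ≡ 8 (mod 613)
8^2 ≡ 8^2 = 64 ≡ 64 (mod 613)
8^4 ≡ 64^2 = 4096 ≡ 418 (mod 613)
8^8 ≡ 418^2 = 174724 ≡ 19 (mod 613)
8^16 ≡ 19^2 = 361 ≡ 361 (mod 613)
8^32 ≡ 361^2 = 130321 ≡ 365 (mod 613)
8^64 ≡ 365^2 = 133225 ≡ 204 (mod 613)
8^128 ≡ 204^2 = 41616 ≡ 545 (mod 613)
153 = 128 + 16 + 8 + 1 in binary powers of 2.
So 8^153 ≡ 545 · 361 · 19 · 8 ≡ 35 (mod 613).
Squaring chain: 35 → 612; reaches −1, so base 8 does not prove 613 composite.

35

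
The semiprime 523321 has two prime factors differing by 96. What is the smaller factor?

677

Since p = q + 96, we have 523321 = q(q + 96), so q² + 96q − 523321 = 0.
Discriminant: 96² + 4·523321 = 9216 + 2093284 = 2102500; √2102500 = 1450.
q = (−96 + 1450)/2 = 677, and p = q + 96 = 773.
Check: 677 · 773 = 523321.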